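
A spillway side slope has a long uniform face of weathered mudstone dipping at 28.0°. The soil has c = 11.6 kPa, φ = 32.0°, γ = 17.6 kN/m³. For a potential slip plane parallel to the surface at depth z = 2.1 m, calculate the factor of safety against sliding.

FS = 1.93

For an infinite slope with a slip plane parallel to the surface (no pore pressure): FS = [c + γz cos²β tanφ] / [γz sinβ cosβ].
γz = 17.6·2.1 = 36.96 kN/m²
Numerator = 11.6 + 36.96·cos²28.0°·tan32.0° = 11.6 + 36.96·0.7796·0.6249 = 29.605 kPa
Denominator = 36.96·sin28.0°·cos28.0° = 36.96·0.4695·0.8829 = 15.321 kPa
FS = 29.605 / 15.321 = 1.932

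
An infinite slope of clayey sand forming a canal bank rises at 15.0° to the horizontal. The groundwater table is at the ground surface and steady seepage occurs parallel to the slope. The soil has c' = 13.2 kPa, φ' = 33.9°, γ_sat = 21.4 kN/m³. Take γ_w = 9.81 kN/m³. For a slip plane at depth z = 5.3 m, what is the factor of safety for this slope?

FS = 1.82

With seepage parallel to the slope and the water table at the surface, the effective normal stress on the slip plane uses the buoyant unit weight γ' = γ_sat − γ_w while the driving shear stress uses γ_sat:
FS = [c' + γ' z cos²β tanφ'] / [γ_sat z sinβ cosβ]
γ' = 21.4 − 9.81 = 11.59 kN/m³
Numerator = 13.2 + 11.59·5.3·cos²15.0°·tan33.9° = 13.2 + 11.59·5.3·0.9330·0.6720 = 51.712 kPa
Denominator = 21.4·5.3·sin15.0°·cos15.0° = 21.4·5.3·0.2588·0.9659 = 28.355 kPa
FS = 51.712 / 28.355 = 1.824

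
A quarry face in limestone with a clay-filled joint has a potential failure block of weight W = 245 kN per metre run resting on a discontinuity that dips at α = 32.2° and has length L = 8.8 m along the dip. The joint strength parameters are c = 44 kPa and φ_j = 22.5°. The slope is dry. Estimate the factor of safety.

FS = 3.62

Resolving the block weight along and normal to the plane and applying the Mohr–Coulomb strength on the joint:
N' = W cosα = 245·cos32.2° = 207.3 kN/m
Driving force T = W sinα = 245·sin32.2° = 130.6 kN/m
Resisting force R = c·L + N'·tanφ_j = 44·8.8 + 207.3·tan22.5° = 387.2 + 85.9 = 473.1 kN/m
FS = R / T = 473.1 / 130.6 = 3.624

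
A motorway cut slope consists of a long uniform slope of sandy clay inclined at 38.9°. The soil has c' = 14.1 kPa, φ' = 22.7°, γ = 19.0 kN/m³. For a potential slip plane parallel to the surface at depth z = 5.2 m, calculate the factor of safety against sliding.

For an infinite slope with a slip plane parallel to the surface (no pore pressure): FS = [c' + γz cos²β tanφ'] / [γz sinβ cosβ].
γz = 19.0·5.2 = 98.80 kN/m²
Numerator = 14.1 + 98.80·cos²38.9°·tan22.7° = 14.1 + 98.80·0.6057·0.4183 = 39.131 kPa
Denominator = 98.80·sin38.9°·cos38.9° = 98.80·0.6280·0.7782 = 48.284 kPa
FS = 39.131 / 48.284 = 0.810

FS = 0.81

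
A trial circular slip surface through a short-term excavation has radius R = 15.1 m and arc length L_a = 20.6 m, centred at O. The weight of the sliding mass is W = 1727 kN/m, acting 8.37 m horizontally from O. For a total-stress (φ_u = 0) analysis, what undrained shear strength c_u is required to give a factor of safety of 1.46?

c_u = 67.8 kPa

FS = c_u·L_a·R / (W·d), so c_u = FS·W·d / (L_a·R).
c_u = 1.46·1727·8.37 / (20.60·15.1) = 21104.3 / 311.06 = 67.85 kPa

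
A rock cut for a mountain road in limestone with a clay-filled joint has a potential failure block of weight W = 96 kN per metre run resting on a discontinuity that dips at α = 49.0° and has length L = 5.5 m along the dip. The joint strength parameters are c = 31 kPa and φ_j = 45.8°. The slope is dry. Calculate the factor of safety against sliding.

FS = 3.25

Resolving the block weight along and normal to the plane and applying the Mohr–Coulomb strength on the joint:
N' = W cosα = 96·cos49.0° = 63.0 kN/m
Driving force T = W sinα = 96·sin49.0° = 72.5 kN/m
Resisting force R = c·L + N'·tanφ_j = 31·5.5 + 63.0·tan45.8° = 170.5 + 64.8 = 235.3 kN/m
FS = R / T = 235.3 / 72.5 = 3.247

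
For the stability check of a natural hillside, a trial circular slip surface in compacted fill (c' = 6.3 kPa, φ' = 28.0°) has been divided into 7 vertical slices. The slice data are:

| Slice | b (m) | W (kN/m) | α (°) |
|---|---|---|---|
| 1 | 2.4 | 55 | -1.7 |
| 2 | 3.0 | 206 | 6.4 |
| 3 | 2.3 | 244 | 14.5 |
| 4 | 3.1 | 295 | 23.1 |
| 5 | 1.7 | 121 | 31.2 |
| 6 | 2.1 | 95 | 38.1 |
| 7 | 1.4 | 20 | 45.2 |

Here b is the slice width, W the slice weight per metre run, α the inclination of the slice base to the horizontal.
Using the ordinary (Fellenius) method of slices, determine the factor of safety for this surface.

FS = 1.87

Ordinary method of slices: FS = Σ[c'·Δl_i + (W_i cosα_i)·tanφ'] / Σ W_i sinα_i, with Δl_i = b_i / cosα_i.
Slice 1: Δl = 2.4/cos(-1.7°) = 2.401 m; N'_1 = 55·cos(-1.7°) = 55.0; c'Δl = 15.13; W sinα = -1.6
Slice 2: Δl = 3.0/cos6.4° = 3.019 m; N'_2 = 206·cos6.4° = 204.7; c'Δl = 19.02; W sinα = 23.0
Slice 3: Δl = 2.3/cos14.5° = 2.376 m; N'_3 = 244·cos14.5° = 236.2; c'Δl = 14.97; W sinα = 61.1
Slice 4: Δl = 3.1/cos23.1° = 3.370 m; N'_4 = 295·cos23.1° = 271.3; c'Δl = 21.23; W sinα = 115.7
Slice 5: Δl = 1.7/cos31.2° = 1.987 m; N'_5 = 121·cos31.2° = 103.5; c'Δl = 12.52; W sinα = 62.7
Slice 6: Δl = 2.1/cos38.1° = 2.669 m; N'_6 = 95·cos38.1° = 74.8; c'Δl = 16.81; W sinα = 58.6
Slice 7: Δl = 1.4/cos45.2° = 1.987 m; N'_7 = 20·cos45.2° = 14.1; c'Δl = 12.52; W sinα = 14.2
Σc'Δl = 112.2 kN/m; ΣN' = 959.6 kN/m; ΣW sinα = 333.7 kN/m
Resisting = 112.2 + 959.6·tan28.0° = 112.2 + 510.2 = 622.4 kN/m
FS = 622.4 / 333.7 = 1.866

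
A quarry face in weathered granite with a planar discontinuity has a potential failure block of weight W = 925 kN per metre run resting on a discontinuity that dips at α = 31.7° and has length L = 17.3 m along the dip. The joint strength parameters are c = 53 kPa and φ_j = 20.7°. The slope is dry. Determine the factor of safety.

FS = 2.50

Resolving the block weight along and normal to the plane and applying the Mohr–Coulomb strength on the joint:
N' = W cosα = 925·cos31.7° = 787.0 kN/m
Driving force T = W sinα = 925·sin31.7° = 486.1 kN/m
Resisting force R = c·L + N'·tanφ_j = 53·17.3 + 787.0·tan20.7° = 916.9 + 297.4 = 1214.3 kN/m
FS = R / T = 1214.3 / 486.1 = 2.498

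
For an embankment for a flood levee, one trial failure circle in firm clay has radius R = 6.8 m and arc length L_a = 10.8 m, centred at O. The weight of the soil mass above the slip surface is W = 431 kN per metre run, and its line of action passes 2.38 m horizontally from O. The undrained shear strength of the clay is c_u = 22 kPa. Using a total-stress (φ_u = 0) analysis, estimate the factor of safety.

FS = 1.58

Taking moments about the centre O, the resisting moment is provided by the undrained shear strength acting along the arc:
M_R = c_u·L_a·R = 22·10.80·6.8 = 1615.7 kN·m/m
M_D = W·d = 431·2.38 = 1025.8 kN·m/m
FS = M_R / M_D = 1615.7 / 1025.8 = 1.575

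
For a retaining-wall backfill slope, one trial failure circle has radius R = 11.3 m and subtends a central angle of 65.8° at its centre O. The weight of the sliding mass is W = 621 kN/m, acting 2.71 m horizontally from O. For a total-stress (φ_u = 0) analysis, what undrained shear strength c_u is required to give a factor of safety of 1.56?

c_u = 17.9 kPa

FS = c_u·L_a·R / (W·d), so c_u = FS·W·d / (L_a·R).
Arc length L_a = R·θ = 11.3·(65.8°·π/180) = 11.3·1.1484 = 12.98 m
c_u = 1.56·621·2.71 / (12.98·11.3) = 2625.3 / 146.64 = 17.90 kPa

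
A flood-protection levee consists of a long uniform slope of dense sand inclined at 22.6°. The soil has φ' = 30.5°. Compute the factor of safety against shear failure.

For a dry cohesionless infinite slope the factor of safety is FS = tanφ' / tanβ.
FS = tan30.5° / tan22.6° = 0.5890 / 0.4163 = 1.415

FS = 1.42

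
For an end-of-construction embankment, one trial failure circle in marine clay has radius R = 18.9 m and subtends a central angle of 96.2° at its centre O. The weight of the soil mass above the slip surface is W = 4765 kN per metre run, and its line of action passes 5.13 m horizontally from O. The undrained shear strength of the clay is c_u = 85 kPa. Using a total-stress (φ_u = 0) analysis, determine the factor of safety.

FS = 2.09

Taking moments about the centre O, the resisting moment is provided by the undrained shear strength acting along the arc:
Arc length L_a = R·θ = 18.9·(96.2°·π/180) = 18.9·1.6790 = 31.73 m
M_R = c_u·L_a·R = 85·31.73·18.9 = 50979.4 kN·m/m
M_D = W·d = 4765·5.13 = 24444.5 kN·m/m
FS = M_R / M_D = 50979.4 / 24444.5 = 2.086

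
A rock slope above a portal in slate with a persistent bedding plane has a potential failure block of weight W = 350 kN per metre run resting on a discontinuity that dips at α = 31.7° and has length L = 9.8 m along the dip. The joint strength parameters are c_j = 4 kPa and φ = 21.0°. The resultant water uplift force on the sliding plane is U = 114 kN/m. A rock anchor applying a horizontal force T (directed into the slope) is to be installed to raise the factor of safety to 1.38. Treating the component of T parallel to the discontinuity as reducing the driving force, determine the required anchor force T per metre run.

Resolving forces along and normal to the sliding plane, with the horizontal anchor force T adding T·sinα to the effective normal force and T·cosα acting up the plane against the driving force:
FS = [c_jL + (W cosα − U + T sinα) tanφ] / [W sinα − T cosα]
Without the anchor: N' = 183.8 kN/m, driving T_d = 183.9 kN/m, resisting R = 4·9.8 + 183.8·tan21.0° = 109.7 kN/m, FS = 0.60.
Setting FS = 1.38 and solving for T:
1.38·(183.9 − T cos31.7°) = 109.7 + T sin31.7°·tan21.0°
T·(sin31.7°·tan21.0° + 1.38·cos31.7°) = 1.38·183.9 − 109.7
T·(0.5255·0.3839 + 1.38·0.8508) = 253.8 − 109.7 = 144.1
T·1.3758 = 144.1
T = 104.7 kN/m

T = 105 kN/m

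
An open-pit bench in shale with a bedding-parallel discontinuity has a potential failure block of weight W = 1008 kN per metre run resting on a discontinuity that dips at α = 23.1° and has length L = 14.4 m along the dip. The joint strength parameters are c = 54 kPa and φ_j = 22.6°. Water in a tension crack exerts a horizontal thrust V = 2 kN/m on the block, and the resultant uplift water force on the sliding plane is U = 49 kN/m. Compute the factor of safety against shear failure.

Resolving the block weight along and normal to the plane and applying the Mohr–Coulomb strength on the joint:
N' = W cosα − U − V sinα = 1008·cos23.1° − 49 − 2·sin23.1° = 877.4 kN/m
Driving force T = W sinα + V cosα = 1008·sin23.1° + 2·cos23.1° = 397.3 kN/m
Resisting force R = c·L + N'·tanφ_j = 54·14.4 + 877.4·tan22.6° = 777.6 + 365.2 = 1142.8 kN/m
FS = R / T = 1142.8 / 397.3 = 2.876

FS = 2.88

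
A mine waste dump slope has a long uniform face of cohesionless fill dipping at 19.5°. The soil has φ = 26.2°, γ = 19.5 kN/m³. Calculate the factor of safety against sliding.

For a dry cohesionless infinite slope the factor of safety is FS = tanφ / tanβ.
FS = tan26.2° / tan19.5° = 0.4921 / 0.3541 = 1.390

FS = 1.39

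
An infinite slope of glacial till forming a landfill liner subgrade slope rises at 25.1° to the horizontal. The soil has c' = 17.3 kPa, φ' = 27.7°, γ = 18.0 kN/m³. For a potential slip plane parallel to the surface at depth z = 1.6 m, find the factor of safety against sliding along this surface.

For an infinite slope with a slip plane parallel to the surface (no pore pressure): FS = [c' + γz cos²β tanφ'] / [γz sinβ cosβ].
γz = 18.0·1.6 = 28.80 kN/m²
Numerator = 17.3 + 28.80·cos²25.1°·tan27.7° = 17.3 + 28.80·0.8201·0.5250 = 29.700 kPa
Denominator = 28.80·sin25.1°·cos25.1° = 28.80·0.4242·0.9056 = 11.063 kPa
FS = 29.700 / 11.063 = 2.685

FS = 2.68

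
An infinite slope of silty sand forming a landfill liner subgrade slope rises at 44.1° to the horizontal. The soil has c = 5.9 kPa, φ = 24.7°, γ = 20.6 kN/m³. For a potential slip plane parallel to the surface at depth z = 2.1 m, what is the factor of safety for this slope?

FS = 0.75

For an infinite slope with a slip plane parallel to the surface (no pore pressure): FS = [c + γz cos²β tanφ] / [γz sinβ cosβ].
γz = 20.6·2.1 = 43.26 kN/m²
Numerator = 5.9 + 43.26·cos²44.1°·tan24.7° = 5.9 + 43.26·0.5157·0.4599 = 16.161 kPa
Denominator = 43.26·sin44.1°·cos44.1° = 43.26·0.6959·0.7181 = 21.619 kPa
FS = 16.161 / 21.619 = 0.748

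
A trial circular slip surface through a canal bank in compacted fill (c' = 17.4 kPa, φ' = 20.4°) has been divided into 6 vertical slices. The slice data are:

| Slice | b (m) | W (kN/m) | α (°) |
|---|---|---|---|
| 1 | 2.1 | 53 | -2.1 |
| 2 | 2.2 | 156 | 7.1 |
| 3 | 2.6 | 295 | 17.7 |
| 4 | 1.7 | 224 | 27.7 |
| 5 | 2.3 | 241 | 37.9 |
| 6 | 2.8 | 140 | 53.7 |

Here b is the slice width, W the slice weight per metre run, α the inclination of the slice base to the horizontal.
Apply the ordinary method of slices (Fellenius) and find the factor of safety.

FS = 1.37

Ordinary method of slices: FS = Σ[c'·Δl_i + (W_i cosα_i)·tanφ'] / Σ W_i sinα_i, with Δl_i = b_i / cosα_i.
Slice 1: Δl = 2.1/cos(-2.1°) = 2.101 m; N'_1 = 53·cos(-2.1°) = 53.0; c'Δl = 36.56; W sinα = -1.9
Slice 2: Δl = 2.2/cos7.1° = 2.217 m; N'_2 = 156·cos7.1° = 154.8; c'Δl = 38.58; W sinα = 19.3
Slice 3: Δl = 2.6/cos17.7° = 2.729 m; N'_3 = 295·cos17.7° = 281.0; c'Δl = 47.49; W sinα = 89.7
Slice 4: Δl = 1.7/cos27.7° = 1.920 m; N'_4 = 224·cos27.7° = 198.3; c'Δl = 33.41; W sinα = 104.1
Slice 5: Δl = 2.3/cos37.9° = 2.915 m; N'_5 = 241·cos37.9° = 190.2; c'Δl = 50.72; W sinα = 148.0
Slice 6: Δl = 2.8/cos53.7° = 4.730 m; N'_6 = 140·cos53.7° = 82.9; c'Δl = 82.30; W sinα = 112.8
Σc'Δl = 289.0 kN/m; ΣN' = 960.2 kN/m; ΣW sinα = 472.0 kN/m
Resisting = 289.0 + 960.2·tan20.4° = 289.0 + 357.1 = 646.1 kN/m
FS = 646.1 / 472.0 = 1.369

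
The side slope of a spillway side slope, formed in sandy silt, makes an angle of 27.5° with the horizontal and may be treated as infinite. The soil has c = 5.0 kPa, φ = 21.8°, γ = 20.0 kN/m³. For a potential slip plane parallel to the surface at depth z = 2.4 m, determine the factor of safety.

For an infinite slope with a slip plane parallel to the surface (no pore pressure): FS = [c + γz cos²β tanφ] / [γz sinβ cosβ].
γz = 20.0·2.4 = 48.00 kN/m²
Numerator = 5.0 + 48.00·cos²27.5°·tan21.8° = 5.0 + 48.00·0.7868·0.4000 = 20.105 kPa
Denominator = 48.00·sin27.5°·cos27.5° = 48.00·0.4617·0.8870 = 19.660 kPa
FS = 20.105 / 19.660 = 1.023

FS = 1.02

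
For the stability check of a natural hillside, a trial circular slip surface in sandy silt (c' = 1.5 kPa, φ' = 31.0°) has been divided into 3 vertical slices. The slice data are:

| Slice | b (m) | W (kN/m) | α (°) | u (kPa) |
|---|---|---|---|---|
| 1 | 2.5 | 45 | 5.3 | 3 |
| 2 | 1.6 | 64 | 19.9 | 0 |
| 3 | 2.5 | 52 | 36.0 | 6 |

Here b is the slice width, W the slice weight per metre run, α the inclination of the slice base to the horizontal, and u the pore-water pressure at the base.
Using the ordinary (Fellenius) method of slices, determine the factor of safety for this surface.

Ordinary method of slices: FS = Σ[c'·Δl_i + (W_i cosα_i − u_i·Δl_i)·tanφ'] / Σ W_i sinα_i, with Δl_i = b_i / cosα_i.
Slice 1: Δl = 2.5/cos5.3° = 2.511 m; N'_1 = 45·cos5.3° − 3·2.511 = 37.3; c'Δl = 3.77; W sinα = 4.2
Slice 2: Δl = 1.6/cos19.9° = 1.702 m; N'_2 = 64·cos19.9° − 0·1.702 = 60.2; c'Δl = 2.55; W sinα = 21.8
Slice 3: Δl = 2.5/cos36.0° = 3.090 m; N'_3 = 52·cos36.0° − 6·3.090 = 23.5; c'Δl = 4.64; W sinα = 30.6
Σc'Δl = 11.0 kN/m; ΣN' = 121.0 kN/m; ΣW sinα = 56.5 kN/m
Resisting = 11.0 + 121.0·tan31.0° = 11.0 + 72.7 = 83.6 kN/m
FS = 83.6 / 56.5 = 1.480

FS = 1.48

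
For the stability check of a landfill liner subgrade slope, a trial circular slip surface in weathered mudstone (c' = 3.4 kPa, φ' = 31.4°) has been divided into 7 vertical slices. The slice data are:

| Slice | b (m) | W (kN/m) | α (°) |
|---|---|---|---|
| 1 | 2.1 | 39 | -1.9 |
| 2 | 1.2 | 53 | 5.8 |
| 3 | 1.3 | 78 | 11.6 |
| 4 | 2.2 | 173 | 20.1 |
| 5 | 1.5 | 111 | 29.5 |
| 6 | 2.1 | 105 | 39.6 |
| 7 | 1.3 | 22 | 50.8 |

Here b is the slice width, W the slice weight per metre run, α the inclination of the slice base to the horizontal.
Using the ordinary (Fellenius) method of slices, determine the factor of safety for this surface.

Ordinary method of slices: FS = Σ[c'·Δl_i + (W_i cosα_i)·tanφ'] / Σ W_i sinα_i, with Δl_i = b_i / cosα_i.
Slice 1: Δl = 2.1/cos(-1.9°) = 2.101 m; N'_1 = 39·cos(-1.9°) = 39.0; c'Δl = 7.14; W sinα = -1.3
Slice 2: Δl = 1.2/cos5.8° = 1.206 m; N'_2 = 53·cos5.8° = 52.7; c'Δl = 4.10; W sinα = 5.4
Slice 3: Δl = 1.3/cos11.6° = 1.327 m; N'_3 = 78·cos11.6° = 76.4; c'Δl = 4.51; W sinα = 15.7
Slice 4: Δl = 2.2/cos20.1° = 2.343 m; N'_4 = 173·cos20.1° = 162.5; c'Δl = 7.97; W sinα = 59.5
Slice 5: Δl = 1.5/cos29.5° = 1.723 m; N'_5 = 111·cos29.5° = 96.6; c'Δl = 5.86; W sinα = 54.7
Slice 6: Δl = 2.1/cos39.6° = 2.725 m; N'_6 = 105·cos39.6° = 80.9; c'Δl = 9.27; W sinα = 66.9
Slice 7: Δl = 1.3/cos50.8° = 2.057 m; N'_7 = 22·cos50.8° = 13.9; c'Δl = 6.99; W sinα = 17.0
Σc'Δl = 45.8 kN/m; ΣN' = 522.0 kN/m; ΣW sinα = 217.8 kN/m
Resisting = 45.8 + 522.0·tan31.4° = 45.8 + 318.6 = 364.5 kN/m
FS = 364.5 / 217.8 = 1.673

FS = 1.67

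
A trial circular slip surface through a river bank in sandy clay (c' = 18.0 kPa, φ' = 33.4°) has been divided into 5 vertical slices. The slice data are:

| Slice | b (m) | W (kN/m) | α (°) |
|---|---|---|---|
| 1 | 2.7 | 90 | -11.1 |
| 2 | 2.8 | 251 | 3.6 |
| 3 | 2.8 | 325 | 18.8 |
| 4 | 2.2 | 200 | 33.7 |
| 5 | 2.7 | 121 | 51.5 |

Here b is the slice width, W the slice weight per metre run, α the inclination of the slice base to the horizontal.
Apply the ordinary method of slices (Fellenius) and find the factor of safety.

Ordinary method of slices: FS = Σ[c'·Δl_i + (W_i cosα_i)·tanφ'] / Σ W_i sinα_i, with Δl_i = b_i / cosα_i.
Slice 1: Δl = 2.7/cos(-11.1°) = 2.751 m; N'_1 = 90·cos(-11.1°) = 88.3; c'Δl = 49.53; W sinα = -17.3
Slice 2: Δl = 2.8/cos3.6° = 2.806 m; N'_2 = 251·cos3.6° = 250.5; c'Δl = 50.50; W sinα = 15.8
Slice 3: Δl = 2.8/cos18.8° = 2.958 m; N'_3 = 325·cos18.8° = 307.7; c'Δl = 53.24; W sinα = 104.7
Slice 4: Δl = 2.2/cos33.7° = 2.644 m; N'_4 = 200·cos33.7° = 166.4; c'Δl = 47.60; W sinα = 111.0
Slice 5: Δl = 2.7/cos51.5° = 4.337 m; N'_5 = 121·cos51.5° = 75.3; c'Δl = 78.07; W sinα = 94.7
Σc'Δl = 278.9 kN/m; ΣN' = 888.2 kN/m; ΣW sinα = 308.8 kN/m
Resisting = 278.9 + 888.2·tan33.4° = 278.9 + 585.7 = 864.6 kN/m
FS = 864.6 / 308.8 = 2.800

FS = 2.80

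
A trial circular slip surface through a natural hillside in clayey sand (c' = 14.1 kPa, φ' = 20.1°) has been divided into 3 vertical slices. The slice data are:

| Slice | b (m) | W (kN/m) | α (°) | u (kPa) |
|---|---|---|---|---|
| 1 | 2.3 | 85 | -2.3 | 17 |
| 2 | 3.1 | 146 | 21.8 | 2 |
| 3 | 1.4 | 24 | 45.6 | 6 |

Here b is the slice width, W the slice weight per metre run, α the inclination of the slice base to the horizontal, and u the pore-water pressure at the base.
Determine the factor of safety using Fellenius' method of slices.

FS = 2.55

Ordinary method of slices: FS = Σ[c'·Δl_i + (W_i cosα_i − u_i·Δl_i)·tanφ'] / Σ W_i sinα_i, with Δl_i = b_i / cosα_i.
Slice 1: Δl = 2.3/cos(-2.3°) = 2.302 m; N'_1 = 85·cos(-2.3°) − 17·2.302 = 45.8; c'Δl = 32.46; W sinα = -3.4
Slice 2: Δl = 3.1/cos21.8° = 3.339 m; N'_2 = 146·cos21.8° − 2·3.339 = 128.9; c'Δl = 47.08; W sinα = 54.2
Slice 3: Δl = 1.4/cos45.6° = 2.001 m; N'_3 = 24·cos45.6° − 6·2.001 = 4.8; c'Δl = 28.21; W sinα = 17.1
Σc'Δl = 107.7 kN/m; ΣN' = 179.5 kN/m; ΣW sinα = 68.0 kN/m
Resisting = 107.7 + 179.5·tan20.1° = 107.7 + 65.7 = 173.4 kN/m
FS = 173.4 / 68.0 = 2.552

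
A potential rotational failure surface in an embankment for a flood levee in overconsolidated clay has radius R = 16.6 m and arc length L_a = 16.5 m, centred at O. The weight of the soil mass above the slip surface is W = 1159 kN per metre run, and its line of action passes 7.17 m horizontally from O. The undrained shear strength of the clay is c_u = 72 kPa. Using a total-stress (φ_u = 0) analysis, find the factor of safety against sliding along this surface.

FS = 2.37

Taking moments about the centre O, the resisting moment is provided by the undrained shear strength acting along the arc:
M_R = c_u·L_a·R = 72·16.50·16.6 = 19720.8 kN·m/m
M_D = W·d = 1159·7.17 = 8310.0 kN·m/m
FS = M_R / M_D = 19720.8 / 8310.0 = 2.373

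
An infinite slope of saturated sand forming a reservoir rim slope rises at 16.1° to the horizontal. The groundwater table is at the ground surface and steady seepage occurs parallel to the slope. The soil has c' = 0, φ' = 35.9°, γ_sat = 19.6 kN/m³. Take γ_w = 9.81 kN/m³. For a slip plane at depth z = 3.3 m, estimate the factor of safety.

FS = 1.25

With seepage parallel to the slope and the water table at the surface, the effective normal stress on the slip plane uses the buoyant unit weight γ' = γ_sat − γ_w while the driving shear stress uses γ_sat:
FS = [c' + γ' z cos²β tanφ'] / [γ_sat z sinβ cosβ]
(For c' = 0 this reduces to FS = (γ'/γ_sat)·tanφ'/tanβ.)
γ' = 19.6 − 9.81 = 9.79 kN/m³
Numerator = 0.0 + 9.79·3.3·cos²16.1°·tan35.9° = 0.0 + 9.79·3.3·0.9231·0.7239 = 21.588 kPa
Denominator = 19.6·3.3·sin16.1°·cos16.1° = 19.6·3.3·0.2773·0.9608 = 17.233 kPa
FS = 21.588 / 17.233 = 1.253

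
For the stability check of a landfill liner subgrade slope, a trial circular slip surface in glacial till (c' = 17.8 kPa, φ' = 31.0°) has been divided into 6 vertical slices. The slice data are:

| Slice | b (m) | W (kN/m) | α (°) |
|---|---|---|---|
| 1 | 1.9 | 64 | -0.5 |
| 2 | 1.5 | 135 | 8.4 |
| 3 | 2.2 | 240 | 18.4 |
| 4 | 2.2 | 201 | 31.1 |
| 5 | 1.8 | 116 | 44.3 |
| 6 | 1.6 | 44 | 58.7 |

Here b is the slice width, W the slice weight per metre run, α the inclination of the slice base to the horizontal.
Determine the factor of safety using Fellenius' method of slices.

FS = 2.11

Ordinary method of slices: FS = Σ[c'·Δl_i + (W_i cosα_i)·tanφ'] / Σ W_i sinα_i, with Δl_i = b_i / cosα_i.
Slice 1: Δl = 1.9/cos(-0.5°) = 1.900 m; N'_1 = 64·cos(-0.5°) = 64.0; c'Δl = 33.82; W sinα = -0.6
Slice 2: Δl = 1.5/cos8.4° = 1.516 m; N'_2 = 135·cos8.4° = 133.6; c'Δl = 26.99; W sinα = 19.7
Slice 3: Δl = 2.2/cos18.4° = 2.319 m; N'_3 = 240·cos18.4° = 227.7; c'Δl = 41.27; W sinα = 75.8
Slice 4: Δl = 2.2/cos31.1° = 2.569 m; N'_4 = 201·cos31.1° = 172.1; c'Δl = 45.73; W sinα = 103.8
Slice 5: Δl = 1.8/cos44.3° = 2.515 m; N'_5 = 116·cos44.3° = 83.0; c'Δl = 44.77; W sinα = 81.0
Slice 6: Δl = 1.6/cos58.7° = 3.080 m; N'_6 = 44·cos58.7° = 22.9; c'Δl = 54.82; W sinα = 37.6
Σc'Δl = 247.4 kN/m; ΣN' = 703.3 kN/m; ΣW sinα = 317.4 kN/m
Resisting = 247.4 + 703.3·tan31.0° = 247.4 + 422.6 = 670.0 kN/m
FS = 670.0 / 317.4 = 2.111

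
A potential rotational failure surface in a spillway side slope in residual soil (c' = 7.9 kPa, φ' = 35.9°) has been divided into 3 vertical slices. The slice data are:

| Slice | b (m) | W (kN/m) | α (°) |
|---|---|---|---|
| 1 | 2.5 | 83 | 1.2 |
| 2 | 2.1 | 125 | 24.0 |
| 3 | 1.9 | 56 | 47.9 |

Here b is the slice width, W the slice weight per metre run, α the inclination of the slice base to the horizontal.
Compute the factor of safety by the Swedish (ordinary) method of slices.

FS = 2.45

Ordinary method of slices: FS = Σ[c'·Δl_i + (W_i cosα_i)·tanφ'] / Σ W_i sinα_i, with Δl_i = b_i / cosα_i.
Slice 1: Δl = 2.5/cos1.2° = 2.501 m; N'_1 = 83·cos1.2° = 83.0; c'Δl = 19.75; W sinα = 1.7
Slice 2: Δl = 2.1/cos24.0° = 2.299 m; N'_2 = 125·cos24.0° = 114.2; c'Δl = 18.16; W sinα = 50.8
Slice 3: Δl = 1.9/cos47.9° = 2.834 m; N'_3 = 56·cos47.9° = 37.5; c'Δl = 22.39; W sinα = 41.6
Σc'Δl = 60.3 kN/m; ΣN' = 234.7 kN/m; ΣW sinα = 94.1 kN/m
Resisting = 60.3 + 234.7·tan35.9° = 60.3 + 169.9 = 230.2 kN/m
FS = 230.2 / 94.1 = 2.446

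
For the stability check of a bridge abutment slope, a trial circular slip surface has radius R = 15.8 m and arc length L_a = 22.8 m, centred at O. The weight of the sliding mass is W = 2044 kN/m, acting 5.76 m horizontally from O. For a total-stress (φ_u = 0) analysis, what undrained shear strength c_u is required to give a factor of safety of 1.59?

c_u = 52.0 kPa

FS = c_u·L_a·R / (W·d), so c_u = FS·W·d / (L_a·R).
c_u = 1.59·2044·5.76 / (22.80·15.8) = 18719.8 / 360.24 = 51.96 kPa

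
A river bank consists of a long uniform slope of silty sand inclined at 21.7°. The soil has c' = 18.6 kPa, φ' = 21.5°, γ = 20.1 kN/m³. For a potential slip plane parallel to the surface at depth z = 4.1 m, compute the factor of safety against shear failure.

For an infinite slope with a slip plane parallel to the surface (no pore pressure): FS = [c' + γz cos²β tanφ'] / [γz sinβ cosβ].
γz = 20.1·4.1 = 82.41 kN/m²
Numerator = 18.6 + 82.41·cos²21.7°·tan21.5° = 18.6 + 82.41·0.8633·0.3939 = 46.624 kPa
Denominator = 82.41·sin21.7°·cos21.7° = 82.41·0.3697·0.9291 = 28.311 kPa
FS = 46.624 / 28.311 = 1.647

FS = 1.65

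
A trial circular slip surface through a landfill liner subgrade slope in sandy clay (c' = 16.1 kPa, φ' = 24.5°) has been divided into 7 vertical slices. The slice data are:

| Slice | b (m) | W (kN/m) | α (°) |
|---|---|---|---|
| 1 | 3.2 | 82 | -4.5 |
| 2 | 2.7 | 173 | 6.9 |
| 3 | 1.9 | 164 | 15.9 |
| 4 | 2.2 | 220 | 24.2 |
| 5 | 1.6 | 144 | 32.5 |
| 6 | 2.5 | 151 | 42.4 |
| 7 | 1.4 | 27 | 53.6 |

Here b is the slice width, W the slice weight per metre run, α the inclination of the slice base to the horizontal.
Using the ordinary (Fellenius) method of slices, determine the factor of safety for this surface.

Ordinary method of slices: FS = Σ[c'·Δl_i + (W_i cosα_i)·tanφ'] / Σ W_i sinα_i, with Δl_i = b_i / cosα_i.
Slice 1: Δl = 3.2/cos(-4.5°) = 3.210 m; N'_1 = 82·cos(-4.5°) = 81.7; c'Δl = 51.68; W sinα = -6.4
Slice 2: Δl = 2.7/cos6.9° = 2.720 m; N'_2 = 173·cos6.9° = 171.7; c'Δl = 43.79; W sinα = 20.8
Slice 3: Δl = 1.9/cos15.9° = 1.976 m; N'_3 = 164·cos15.9° = 157.7; c'Δl = 31.81; W sinα = 44.9
Slice 4: Δl = 2.2/cos24.2° = 2.412 m; N'_4 = 220·cos24.2° = 200.7; c'Δl = 38.83; W sinα = 90.2
Slice 5: Δl = 1.6/cos32.5° = 1.897 m; N'_5 = 144·cos32.5° = 121.4; c'Δl = 30.54; W sinα = 77.4
Slice 6: Δl = 2.5/cos42.4° = 3.385 m; N'_6 = 151·cos42.4° = 111.5; c'Δl = 54.51; W sinα = 101.8
Slice 7: Δl = 1.4/cos53.6° = 2.359 m; N'_7 = 27·cos53.6° = 16.0; c'Δl = 37.98; W sinα = 21.7
Σc'Δl = 289.1 kN/m; ΣN' = 860.9 kN/m; ΣW sinα = 350.4 kN/m
Resisting = 289.1 + 860.9·tan24.5° = 289.1 + 392.3 = 681.5 kN/m
FS = 681.5 / 350.4 = 1.945

FS = 1.94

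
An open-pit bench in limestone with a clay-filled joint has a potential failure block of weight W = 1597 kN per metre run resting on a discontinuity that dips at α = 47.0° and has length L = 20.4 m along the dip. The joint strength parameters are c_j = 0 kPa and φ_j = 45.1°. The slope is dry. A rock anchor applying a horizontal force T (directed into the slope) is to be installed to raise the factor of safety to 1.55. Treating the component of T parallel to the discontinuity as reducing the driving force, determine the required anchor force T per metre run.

T = 401 kN/m

Resolving forces along and normal to the sliding plane, with the horizontal anchor force T adding T·sinα to the effective normal force and T·cosα acting up the plane against the driving force:
FS = [c_jL + (W cosα + T sinα) tanφ_j] / [W sinα − T cosα]
Without the anchor: N' = 1089.2 kN/m, driving T_d = 1168.0 kN/m, resisting R = 0·20.4 + 1089.2·tan45.1° = 1093.0 kN/m, FS = 0.94.
Setting FS = 1.55 and solving for T:
1.55·(1168.0 − T cos47.0°) = 1093.0 + T sin47.0°·tan45.1°
T·(sin47.0°·tan45.1° + 1.55·cos47.0°) = 1.55·1168.0 − 1093.0
T·(0.7314·1.0035 + 1.55·0.6820) = 1810.4 − 1093.0 = 717.4
T·1.7910 = 717.4
T = 400.6 kN/m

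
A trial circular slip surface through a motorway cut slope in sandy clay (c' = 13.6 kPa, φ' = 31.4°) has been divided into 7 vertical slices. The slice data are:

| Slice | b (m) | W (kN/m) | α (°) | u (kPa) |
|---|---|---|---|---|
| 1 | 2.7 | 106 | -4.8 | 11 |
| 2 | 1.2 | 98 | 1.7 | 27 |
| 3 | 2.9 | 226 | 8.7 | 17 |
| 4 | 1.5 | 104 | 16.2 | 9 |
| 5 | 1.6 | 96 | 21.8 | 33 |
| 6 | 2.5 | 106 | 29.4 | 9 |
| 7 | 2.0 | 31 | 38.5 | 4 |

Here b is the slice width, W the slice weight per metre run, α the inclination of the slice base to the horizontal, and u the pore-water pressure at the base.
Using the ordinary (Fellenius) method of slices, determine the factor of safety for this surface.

FS = 3.20

Ordinary method of slices: FS = Σ[c'·Δl_i + (W_i cosα_i − u_i·Δl_i)·tanφ'] / Σ W_i sinα_i, with Δl_i = b_i / cosα_i.
Slice 1: Δl = 2.7/cos(-4.8°) = 2.710 m; N'_1 = 106·cos(-4.8°) − 11·2.710 = 75.8; c'Δl = 36.85; W sinα = -8.9
Slice 2: Δl = 1.2/cos1.7° = 1.201 m; N'_2 = 98·cos1.7° − 27·1.201 = 65.5; c'Δl = 16.33; W sinα = 2.9
Slice 3: Δl = 2.9/cos8.7° = 2.934 m; N'_3 = 226·cos8.7° − 17·2.934 = 173.5; c'Δl = 39.90; W sinα = 34.2
Slice 4: Δl = 1.5/cos16.2° = 1.562 m; N'_4 = 104·cos16.2° − 9·1.562 = 85.8; c'Δl = 21.24; W sinα = 29.0
Slice 5: Δl = 1.6/cos21.8° = 1.723 m; N'_5 = 96·cos21.8° − 33·1.723 = 32.3; c'Δl = 23.44; W sinα = 35.7
Slice 6: Δl = 2.5/cos29.4° = 2.870 m; N'_6 = 106·cos29.4° − 9·2.870 = 66.5; c'Δl = 39.03; W sinα = 52.0
Slice 7: Δl = 2.0/cos38.5° = 2.556 m; N'_7 = 31·cos38.5° − 4·2.556 = 14.0; c'Δl = 34.76; W sinα = 19.3
Σc'Δl = 211.5 kN/m; ΣN' = 513.5 kN/m; ΣW sinα = 164.2 kN/m
Resisting = 211.5 + 513.5·tan31.4° = 211.5 + 313.5 = 525.0 kN/m
FS = 525.0 / 164.2 = 3.197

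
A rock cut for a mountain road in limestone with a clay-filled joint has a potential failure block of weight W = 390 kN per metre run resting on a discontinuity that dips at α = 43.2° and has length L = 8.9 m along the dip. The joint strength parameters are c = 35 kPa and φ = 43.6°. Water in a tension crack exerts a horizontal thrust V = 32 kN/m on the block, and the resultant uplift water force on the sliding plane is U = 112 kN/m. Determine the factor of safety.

Resolving the block weight along and normal to the plane and applying the Mohr–Coulomb strength on the joint:
N' = W cosα − U − V sinα = 390·cos43.2° − 112 − 32·sin43.2° = 150.4 kN/m
Driving force T = W sinα + V cosα = 390·sin43.2° + 32·cos43.2° = 290.3 kN/m
Resisting force R = c·L + N'·tanφ = 35·8.9 + 150.4·tan43.6° = 311.5 + 143.2 = 454.7 kN/m
FS = R / T = 454.7 / 290.3 = 1.566

FS = 1.57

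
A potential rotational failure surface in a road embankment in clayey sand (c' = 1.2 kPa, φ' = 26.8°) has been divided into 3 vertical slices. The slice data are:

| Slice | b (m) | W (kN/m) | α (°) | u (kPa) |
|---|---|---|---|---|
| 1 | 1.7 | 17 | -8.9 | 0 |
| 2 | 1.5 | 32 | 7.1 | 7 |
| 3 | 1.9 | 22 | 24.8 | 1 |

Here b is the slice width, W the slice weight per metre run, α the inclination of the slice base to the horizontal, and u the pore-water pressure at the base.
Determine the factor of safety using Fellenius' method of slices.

FS = 3.28

Ordinary method of slices: FS = Σ[c'·Δl_i + (W_i cosα_i − u_i·Δl_i)·tanφ'] / Σ W_i sinα_i, with Δl_i = b_i / cosα_i.
Slice 1: Δl = 1.7/cos(-8.9°) = 1.721 m; N'_1 = 17·cos(-8.9°) − 0·1.721 = 16.8; c'Δl = 2.06; W sinα = -2.6
Slice 2: Δl = 1.5/cos7.1° = 1.512 m; N'_2 = 32·cos7.1° − 7·1.512 = 21.2; c'Δl = 1.81; W sinα = 4.0
Slice 3: Δl = 1.9/cos24.8° = 2.093 m; N'_3 = 22·cos24.8° − 1·2.093 = 17.9; c'Δl = 2.51; W sinα = 9.2
Σc'Δl = 6.4 kN/m; ΣN' = 55.8 kN/m; ΣW sinα = 10.6 kN/m
Resisting = 6.4 + 55.8·tan26.8° = 6.4 + 28.2 = 34.6 kN/m
FS = 34.6 / 10.6 = 3.279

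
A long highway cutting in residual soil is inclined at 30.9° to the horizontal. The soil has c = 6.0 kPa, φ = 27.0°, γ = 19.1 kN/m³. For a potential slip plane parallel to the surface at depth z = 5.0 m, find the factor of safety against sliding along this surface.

FS = 0.99

For an infinite slope with a slip plane parallel to the surface (no pore pressure): FS = [c + γz cos²β tanφ] / [γz sinβ cosβ].
γz = 19.1·5.0 = 95.50 kN/m²
Numerator = 6.0 + 95.50·cos²30.9°·tan27.0° = 6.0 + 95.50·0.7363·0.5095 = 41.827 kPa
Denominator = 95.50·sin30.9°·cos30.9° = 95.50·0.5135·0.8581 = 42.082 kPa
FS = 41.827 / 42.082 = 0.994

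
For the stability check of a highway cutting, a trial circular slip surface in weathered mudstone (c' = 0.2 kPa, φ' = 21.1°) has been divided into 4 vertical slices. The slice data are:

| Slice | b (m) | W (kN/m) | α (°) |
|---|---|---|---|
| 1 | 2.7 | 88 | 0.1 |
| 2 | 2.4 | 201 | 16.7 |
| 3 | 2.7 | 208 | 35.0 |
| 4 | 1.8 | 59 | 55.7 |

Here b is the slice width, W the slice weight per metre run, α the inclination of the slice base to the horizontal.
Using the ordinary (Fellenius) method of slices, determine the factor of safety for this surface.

Ordinary method of slices: FS = Σ[c'·Δl_i + (W_i cosα_i)·tanφ'] / Σ W_i sinα_i, with Δl_i = b_i / cosα_i.
Slice 1: Δl = 2.7/cos0.1° = 2.700 m; N'_1 = 88·cos0.1° = 88.0; c'Δl = 0.54; W sinα = 0.2
Slice 2: Δl = 2.4/cos16.7° = 2.506 m; N'_2 = 201·cos16.7° = 192.5; c'Δl = 0.50; W sinα = 57.8
Slice 3: Δl = 2.7/cos35.0° = 3.296 m; N'_3 = 208·cos35.0° = 170.4; c'Δl = 0.66; W sinα = 119.3
Slice 4: Δl = 1.8/cos55.7° = 3.194 m; N'_4 = 59·cos55.7° = 33.2; c'Δl = 0.64; W sinα = 48.7
Σc'Δl = 2.3 kN/m; ΣN' = 484.2 kN/m; ΣW sinα = 226.0 kN/m
Resisting = 2.3 + 484.2·tan21.1° = 2.3 + 186.8 = 189.2 kN/m
FS = 189.2 / 226.0 = 0.837

FS = 0.84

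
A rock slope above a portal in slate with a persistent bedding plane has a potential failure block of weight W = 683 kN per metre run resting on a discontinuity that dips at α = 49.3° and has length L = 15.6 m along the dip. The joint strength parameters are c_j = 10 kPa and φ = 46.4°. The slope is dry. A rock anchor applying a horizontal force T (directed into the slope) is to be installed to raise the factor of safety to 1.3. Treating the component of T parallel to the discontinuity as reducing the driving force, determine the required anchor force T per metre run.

Resolving forces along and normal to the sliding plane, with the horizontal anchor force T adding T·sinα to the effective normal force and T·cosα acting up the plane against the driving force:
FS = [c_jL + (W cosα + T sinα) tanφ] / [W sinα − T cosα]
Without the anchor: N' = 445.4 kN/m, driving T_d = 517.8 kN/m, resisting R = 10·15.6 + 445.4·tan46.4° = 623.7 kN/m, FS = 1.20.
Setting FS = 1.3 and solving for T:
1.3·(517.8 − T cos49.3°) = 623.7 + T sin49.3°·tan46.4°
T·(sin49.3°·tan46.4° + 1.3·cos49.3°) = 1.3·517.8 − 623.7
T·(0.7581·1.0501 + 1.3·0.6521) = 673.1 − 623.7 = 49.4
T·1.6438 = 49.4
T = 30.1 kN/m

T = 30 kN/m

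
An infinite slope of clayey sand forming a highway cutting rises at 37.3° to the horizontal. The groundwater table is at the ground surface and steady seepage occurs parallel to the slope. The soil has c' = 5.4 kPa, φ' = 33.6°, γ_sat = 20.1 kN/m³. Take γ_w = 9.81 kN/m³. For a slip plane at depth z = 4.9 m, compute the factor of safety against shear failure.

FS = 0.56

With seepage parallel to the slope and the water table at the surface, the effective normal stress on the slip plane uses the buoyant unit weight γ' = γ_sat − γ_w while the driving shear stress uses γ_sat:
FS = [c' + γ' z cos²β tanφ'] / [γ_sat z sinβ cosβ]
γ' = 20.1 − 9.81 = 10.29 kN/m³
Numerator = 5.4 + 10.29·4.9·cos²37.3°·tan33.6° = 5.4 + 10.29·4.9·0.6328·0.6644 = 26.598 kPa
Denominator = 20.1·4.9·sin37.3°·cos37.3° = 20.1·4.9·0.6060·0.7955 = 47.477 kPa
FS = 26.598 / 47.477 = 0.560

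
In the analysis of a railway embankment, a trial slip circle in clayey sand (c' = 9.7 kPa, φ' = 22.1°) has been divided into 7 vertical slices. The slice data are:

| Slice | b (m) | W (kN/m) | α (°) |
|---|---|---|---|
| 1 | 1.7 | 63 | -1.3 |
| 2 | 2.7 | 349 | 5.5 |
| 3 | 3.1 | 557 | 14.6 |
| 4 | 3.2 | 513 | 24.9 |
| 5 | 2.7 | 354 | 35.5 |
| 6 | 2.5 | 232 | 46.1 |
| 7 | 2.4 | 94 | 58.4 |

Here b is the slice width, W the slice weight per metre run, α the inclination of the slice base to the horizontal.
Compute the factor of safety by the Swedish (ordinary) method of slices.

Ordinary method of slices: FS = Σ[c'·Δl_i + (W_i cosα_i)·tanφ'] / Σ W_i sinα_i, with Δl_i = b_i / cosα_i.
Slice 1: Δl = 1.7/cos(-1.3°) = 1.700 m; N'_1 = 63·cos(-1.3°) = 63.0; c'Δl = 16.49; W sinα = -1.4
Slice 2: Δl = 2.7/cos5.5° = 2.712 m; N'_2 = 349·cos5.5° = 347.4; c'Δl = 26.31; W sinα = 33.5
Slice 3: Δl = 3.1/cos14.6° = 3.203 m; N'_3 = 557·cos14.6° = 539.0; c'Δl = 31.07; W sinα = 140.4
Slice 4: Δl = 3.2/cos24.9° = 3.528 m; N'_4 = 513·cos24.9° = 465.3; c'Δl = 34.22; W sinα = 216.0
Slice 5: Δl = 2.7/cos35.5° = 3.316 m; N'_5 = 354·cos35.5° = 288.2; c'Δl = 32.17; W sinα = 205.6
Slice 6: Δl = 2.5/cos46.1° = 3.605 m; N'_6 = 232·cos46.1° = 160.9; c'Δl = 34.97; W sinα = 167.2
Slice 7: Δl = 2.4/cos58.4° = 4.580 m; N'_7 = 94·cos58.4° = 49.3; c'Δl = 44.43; W sinα = 80.1
Σc'Δl = 219.7 kN/m; ΣN' = 1913.0 kN/m; ΣW sinα = 841.2 kN/m
Resisting = 219.7 + 1913.0·tan22.1° = 219.7 + 776.8 = 996.5 kN/m
FS = 996.5 / 841.2 = 1.185

FS = 1.18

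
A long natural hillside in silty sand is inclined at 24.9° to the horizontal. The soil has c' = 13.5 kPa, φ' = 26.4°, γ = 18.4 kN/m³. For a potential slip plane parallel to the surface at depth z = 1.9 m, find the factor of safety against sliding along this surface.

For an infinite slope with a slip plane parallel to the surface (no pore pressure): FS = [c' + γz cos²β tanφ'] / [γz sinβ cosβ].
γz = 18.4·1.9 = 34.96 kN/m²
Numerator = 13.5 + 34.96·cos²24.9°·tan26.4° = 13.5 + 34.96·0.8227·0.4964 = 27.778 kPa
Denominator = 34.96·sin24.9°·cos24.9° = 34.96·0.4210·0.9070 = 13.351 kPa
FS = 27.778 / 13.351 = 2.081

FS = 2.08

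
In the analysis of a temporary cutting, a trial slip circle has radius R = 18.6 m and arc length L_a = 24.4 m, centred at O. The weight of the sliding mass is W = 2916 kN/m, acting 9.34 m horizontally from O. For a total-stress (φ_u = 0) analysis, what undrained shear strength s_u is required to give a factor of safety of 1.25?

s_u = 75.0 kPa

FS = s_u·L_a·R / (W·d), so s_u = FS·W·d / (L_a·R).
s_u = 1.25·2916·9.34 / (24.40·18.6) = 34044.3 / 453.84 = 75.01 kPa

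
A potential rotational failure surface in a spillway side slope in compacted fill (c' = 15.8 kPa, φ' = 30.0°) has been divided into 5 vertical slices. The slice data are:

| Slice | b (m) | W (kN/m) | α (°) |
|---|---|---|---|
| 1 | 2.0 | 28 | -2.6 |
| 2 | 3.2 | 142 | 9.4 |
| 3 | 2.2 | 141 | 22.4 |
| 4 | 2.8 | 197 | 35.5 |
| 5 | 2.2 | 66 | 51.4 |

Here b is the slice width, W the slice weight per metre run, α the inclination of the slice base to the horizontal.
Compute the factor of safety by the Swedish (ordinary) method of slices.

FS = 2.15

Ordinary method of slices: FS = Σ[c'·Δl_i + (W_i cosα_i)·tanφ'] / Σ W_i sinα_i, with Δl_i = b_i / cosα_i.
Slice 1: Δl = 2.0/cos(-2.6°) = 2.002 m; N'_1 = 28·cos(-2.6°) = 28.0; c'Δl = 31.63; W sinα = -1.3
Slice 2: Δl = 3.2/cos9.4° = 3.244 m; N'_2 = 142·cos9.4° = 140.1; c'Δl = 51.25; W sinα = 23.2
Slice 3: Δl = 2.2/cos22.4° = 2.380 m; N'_3 = 141·cos22.4° = 130.4; c'Δl = 37.60; W sinα = 53.7
Slice 4: Δl = 2.8/cos35.5° = 3.439 m; N'_4 = 197·cos35.5° = 160.4; c'Δl = 54.34; W sinα = 114.4
Slice 5: Δl = 2.2/cos51.4° = 3.526 m; N'_5 = 66·cos51.4° = 41.2; c'Δl = 55.72; W sinα = 51.6
Σc'Δl = 230.5 kN/m; ΣN' = 500.0 kN/m; ΣW sinα = 241.6 kN/m
Resisting = 230.5 + 500.0·tan30.0° = 230.5 + 288.7 = 519.2 kN/m
FS = 519.2 / 241.6 = 2.149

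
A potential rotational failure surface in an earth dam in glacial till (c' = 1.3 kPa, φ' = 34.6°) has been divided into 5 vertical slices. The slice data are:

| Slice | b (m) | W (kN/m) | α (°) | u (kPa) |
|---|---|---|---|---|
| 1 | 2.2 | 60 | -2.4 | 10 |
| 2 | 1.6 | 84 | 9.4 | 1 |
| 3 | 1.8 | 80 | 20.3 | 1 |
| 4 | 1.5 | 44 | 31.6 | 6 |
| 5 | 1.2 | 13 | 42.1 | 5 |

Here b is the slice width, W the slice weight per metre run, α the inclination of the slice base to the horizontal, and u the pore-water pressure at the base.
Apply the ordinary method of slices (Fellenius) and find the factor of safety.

FS = 2.32

Ordinary method of slices: FS = Σ[c'·Δl_i + (W_i cosα_i − u_i·Δl_i)·tanφ'] / Σ W_i sinα_i, with Δl_i = b_i / cosα_i.
Slice 1: Δl = 2.2/cos(-2.4°) = 2.202 m; N'_1 = 60·cos(-2.4°) − 10·2.202 = 37.9; c'Δl = 2.86; W sinα = -2.5
Slice 2: Δl = 1.6/cos9.4° = 1.622 m; N'_2 = 84·cos9.4° − 1·1.622 = 81.3; c'Δl = 2.11; W sinα = 13.7
Slice 3: Δl = 1.8/cos20.3° = 1.919 m; N'_3 = 80·cos20.3° − 1·1.919 = 73.1; c'Δl = 2.49; W sinα = 27.8
Slice 4: Δl = 1.5/cos31.6° = 1.761 m; N'_4 = 44·cos31.6° − 6·1.761 = 26.9; c'Δl = 2.29; W sinα = 23.1
Slice 5: Δl = 1.2/cos42.1° = 1.617 m; N'_5 = 13·cos42.1° − 5·1.617 = 1.6; c'Δl = 2.10; W sinα = 8.7
Σc'Δl = 11.9 kN/m; ΣN' = 220.8 kN/m; ΣW sinα = 70.7 kN/m
Resisting = 11.9 + 220.8·tan34.6° = 11.9 + 152.3 = 164.1 kN/m
FS = 164.1 / 70.7 = 2.321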